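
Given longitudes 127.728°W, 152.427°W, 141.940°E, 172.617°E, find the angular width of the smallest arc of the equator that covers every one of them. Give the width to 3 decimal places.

Sort the longitudes: -152.427°, -127.728°, +141.940°, +172.617°.
Eastward gaps between consecutive values (wrapping around): 24.699°, 269.668°, 30.677°, 34.956°.
Largest gap = 269.668° ⇒ minimal covering band is its complement: 360° − 269.668° = 90.332°.
Band runs from +141.940° eastward to -127.728°, crossing the antimeridian.

90.332°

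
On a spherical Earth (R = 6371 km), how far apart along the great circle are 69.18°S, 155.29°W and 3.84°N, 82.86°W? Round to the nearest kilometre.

Δλ = -82.86 − -155.29 = 72.43°.
Δφ = 3.84 − -69.18 = 73.02°.
a = sin²(Δφ/2) + cos φ₁ · cos φ₂ · sin²(Δλ/2) = 0.477772.
c = 2·atan2(√a, √(1−a)) = 1.52633 rad → d = 6371·c ≈ 9724.22 km.

9724 km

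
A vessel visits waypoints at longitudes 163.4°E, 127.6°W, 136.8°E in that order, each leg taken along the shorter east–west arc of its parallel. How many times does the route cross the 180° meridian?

2

Leg 1: +163.4° → -127.6°, shortest Δλ = 69.0° (east) — crosses 180°.
Leg 2: -127.6° → +136.8°, shortest Δλ = -95.6° (west) — crosses 180°.
Total crossings: 2.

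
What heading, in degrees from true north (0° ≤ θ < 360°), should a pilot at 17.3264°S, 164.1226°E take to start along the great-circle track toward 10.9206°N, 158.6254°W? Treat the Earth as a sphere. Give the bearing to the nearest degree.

55°

Δλ = -158.6254 − 164.1226 = -322.7480°; wrapped into (−180°, 180°]: 37.2520°.
θ = atan2( sin Δλ · cos φ₂ , cos φ₁ · sin φ₂ − sin φ₁ · cos φ₂ · cos Δλ )
  = atan2(0.59436, 0.41361) = 55.166° → normalised to [0°, 360°): 55.166°.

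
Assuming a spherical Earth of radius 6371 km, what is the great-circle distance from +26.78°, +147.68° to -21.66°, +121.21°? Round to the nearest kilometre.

Δλ = 121.21 − 147.68 = -26.47°.
Δφ = -21.66 − 26.78 = -48.44°.
a = sin²(Δφ/2) + cos φ₁ · cos φ₂ · sin²(Δλ/2) = 0.211788.
c = 2·atan2(√a, √(1−a)) = 0.95645 rad → d = 6371·c ≈ 6093.55 km.

6094 km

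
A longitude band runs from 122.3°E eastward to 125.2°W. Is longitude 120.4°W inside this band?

No

Band width going east from +122.3° to -125.2°: ((-125.2 − 122.3) mod 360) = 112.5°.
Offset of -120.4° east of the west edge: ((-120.4 − 122.3) mod 360) = 117.3°.
117.3° > 112.5° ⇒ outside.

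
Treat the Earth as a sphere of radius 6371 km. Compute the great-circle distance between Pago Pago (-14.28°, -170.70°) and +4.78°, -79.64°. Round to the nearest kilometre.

Δλ = -79.64 − -170.70 = 91.06°.
Δφ = 4.78 − -14.28 = 19.06°.
a = sin²(Δφ/2) + cos φ₁ · cos φ₂ · sin²(Δλ/2) = 0.519210.
c = 2·atan2(√a, √(1−a)) = 1.60923 rad → d = 6371·c ≈ 10252.38 km.

10252 km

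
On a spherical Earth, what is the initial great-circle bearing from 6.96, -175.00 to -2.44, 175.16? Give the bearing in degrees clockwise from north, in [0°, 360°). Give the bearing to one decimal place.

226.6°

Δλ = 175.16 − -175.00 = 350.16°; wrapped into (−180°, 180°]: -9.84°.
θ = atan2( sin Δλ · cos φ₂ , cos φ₁ · sin φ₂ − sin φ₁ · cos φ₂ · cos Δλ )
  = atan2(-0.17074, -0.16154) = -133.414° → normalised to [0°, 360°): 226.586°.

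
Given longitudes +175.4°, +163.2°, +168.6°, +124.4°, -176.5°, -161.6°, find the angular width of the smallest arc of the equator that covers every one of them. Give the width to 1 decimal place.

Sort the longitudes: -176.5°, -161.6°, +124.4°, +163.2°, +168.6°, +175.4°.
Eastward gaps between consecutive values (wrapping around): 14.9°, 286.0°, 38.8°, 5.4°, 6.8°, 8.1°.
Largest gap = 286.0° ⇒ minimal covering band is its complement: 360° − 286.0° = 74.0°.
Band runs from +124.4° eastward to -161.6°, crossing the antimeridian.

74.0°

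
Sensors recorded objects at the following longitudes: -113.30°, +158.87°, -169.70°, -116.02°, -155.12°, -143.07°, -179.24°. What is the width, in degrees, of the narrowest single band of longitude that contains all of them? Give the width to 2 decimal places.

Sort the longitudes: -179.24°, -169.70°, -155.12°, -143.07°, -116.02°, -113.30°, +158.87°.
Eastward gaps between consecutive values (wrapping around): 9.54°, 14.58°, 12.05°, 27.05°, 2.72°, 272.17°, 21.89°.
Largest gap = 272.17° ⇒ minimal covering band is its complement: 360° − 272.17° = 87.83°.
Band runs from +158.87° eastward to -113.30°, crossing the antimeridian.

87.83°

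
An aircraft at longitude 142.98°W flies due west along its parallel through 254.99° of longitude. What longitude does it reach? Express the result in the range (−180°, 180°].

37.97°W

Start at -142.98°; shift −254.99° → -397.97°.
-397.97° lies outside (−180°, 180°]; add 360° → -37.97°.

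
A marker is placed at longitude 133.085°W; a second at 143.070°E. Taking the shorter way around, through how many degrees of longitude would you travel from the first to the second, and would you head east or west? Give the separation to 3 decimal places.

83.845° west

Raw difference: 143.070 − -133.085 = 276.155°.
Normalise into (−180°, 180°]: 276.155° − 360° = -83.845°.
Negative ⇒ the second point lies to the west; separation 83.845°.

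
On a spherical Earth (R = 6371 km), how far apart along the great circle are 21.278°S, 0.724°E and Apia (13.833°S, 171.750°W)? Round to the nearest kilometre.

16025 km

Δλ = -171.750 − 0.724 = -172.474°.
Δφ = -13.833 − -21.278 = 7.445°.
a = sin²(Δφ/2) + cos φ₁ · cos φ₂ · sin²(Δλ/2) = 0.905122.
c = 2·atan2(√a, √(1−a)) = 2.51537 rad → d = 6371·c ≈ 16025.40 km.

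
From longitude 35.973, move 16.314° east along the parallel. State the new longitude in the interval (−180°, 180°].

Start at +35.973°; shift +16.314° → +52.287°.
+52.287° already lies in (−180°, 180°].

+52.287°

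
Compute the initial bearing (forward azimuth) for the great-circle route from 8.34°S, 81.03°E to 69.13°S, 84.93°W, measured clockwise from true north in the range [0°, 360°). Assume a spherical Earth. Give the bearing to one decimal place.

185.1°

Δλ = -84.93 − 81.03 = -165.96°.
θ = atan2( sin Δλ · cos φ₂ , cos φ₁ · sin φ₂ − sin φ₁ · cos φ₂ · cos Δλ )
  = atan2(-0.08643, -0.97464) = -174.933° → normalised to [0°, 360°): 185.067°.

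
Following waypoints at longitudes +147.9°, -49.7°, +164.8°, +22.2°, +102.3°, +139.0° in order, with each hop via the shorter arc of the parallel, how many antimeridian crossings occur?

Leg 1: +147.9° → -49.7°, shortest Δλ = 162.4° (east) — crosses 180°.
Leg 2: -49.7° → +164.8°, shortest Δλ = -145.5° (west) — crosses 180°.
Leg 3: +164.8° → +22.2°, shortest Δλ = -142.6° (west) — does not cross 180°.
Leg 4: +22.2° → +102.3°, shortest Δλ = 80.1° (east) — does not cross 180°.
Leg 5: +102.3° → +139.0°, shortest Δλ = 36.7° (east) — does not cross 180°.
Total crossings: 2.

2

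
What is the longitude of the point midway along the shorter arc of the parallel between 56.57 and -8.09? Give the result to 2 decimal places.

Signed shortest Δλ from +56.57° to -8.09° is -64.66°.
Midpoint longitude = +56.57° + (-64.66°)/2 = +56.57° − 32.33° = +24.24°.

+24.24°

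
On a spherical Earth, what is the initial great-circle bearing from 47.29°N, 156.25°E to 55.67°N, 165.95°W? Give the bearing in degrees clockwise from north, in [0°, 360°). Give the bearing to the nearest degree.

Δλ = -165.95 − 156.25 = -322.20°; wrapped into (−180°, 180°]: 37.80°.
θ = atan2( sin Δλ · cos φ₂ , cos φ₁ · sin φ₂ − sin φ₁ · cos φ₂ · cos Δλ )
  = atan2(0.34565, 0.23270) = 56.051° → normalised to [0°, 360°): 56.051°.

56°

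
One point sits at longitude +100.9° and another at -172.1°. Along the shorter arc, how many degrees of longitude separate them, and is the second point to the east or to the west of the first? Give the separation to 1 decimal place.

87.0° east

Raw difference: -172.1 − 100.9 = -273.0°.
Normalise into (−180°, 180°]: -273.0° + 360° = 87.0°.
Positive ⇒ the second point lies to the east; separation 87.0°.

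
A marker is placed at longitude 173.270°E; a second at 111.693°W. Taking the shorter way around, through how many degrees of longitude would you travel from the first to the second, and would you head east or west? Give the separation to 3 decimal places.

Raw difference: -111.693 − 173.270 = -284.963°.
Normalise into (−180°, 180°]: -284.963° + 360° = 75.037°.
Positive ⇒ the second point lies to the east; separation 75.037°.

75.037° east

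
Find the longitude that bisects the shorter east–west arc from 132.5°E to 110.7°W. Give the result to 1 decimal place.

Signed shortest Δλ from +132.5° to -110.7° is +116.8°.
Midpoint longitude = +132.5° + (+116.8°)/2 = +132.5° + 58.4° = +190.9°.
Normalise into (−180°, 180°]: -169.1°.
(The naïve average (+132.5 + -110.7)/2 = 10.9° is on the wrong side of the globe.)

169.1°W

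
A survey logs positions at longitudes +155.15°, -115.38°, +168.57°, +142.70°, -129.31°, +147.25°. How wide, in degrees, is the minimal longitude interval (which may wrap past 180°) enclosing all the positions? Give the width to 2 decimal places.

101.92°

Sort the longitudes: -129.31°, -115.38°, +142.70°, +147.25°, +155.15°, +168.57°.
Eastward gaps between consecutive values (wrapping around): 13.93°, 258.08°, 4.55°, 7.90°, 13.42°, 62.12°.
Largest gap = 258.08° ⇒ minimal covering band is its complement: 360° − 258.08° = 101.92°.
Band runs from +142.70° eastward to -115.38°, crossing the antimeridian.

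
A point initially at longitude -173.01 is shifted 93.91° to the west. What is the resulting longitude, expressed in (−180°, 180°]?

Start at -173.01°; shift −93.91° → -266.92°.
-266.92° lies outside (−180°, 180°]; add 360° → +93.08°.

+93.08°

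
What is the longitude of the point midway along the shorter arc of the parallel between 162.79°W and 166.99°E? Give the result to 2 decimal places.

Signed shortest Δλ from -162.79° to +166.99° is -30.22°.
Midpoint longitude = -162.79° + (-30.22°)/2 = -162.79° − 15.11° = -177.90°.
(The naïve average (-162.79 + +166.99)/2 = 2.1° is on the wrong side of the globe.)

177.90°W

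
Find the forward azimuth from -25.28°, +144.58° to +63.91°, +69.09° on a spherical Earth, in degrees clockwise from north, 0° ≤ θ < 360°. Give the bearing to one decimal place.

333.6°

Δλ = 69.09 − 144.58 = -75.49°.
θ = atan2( sin Δλ · cos φ₂ , cos φ₁ · sin φ₂ − sin φ₁ · cos φ₂ · cos Δλ )
  = atan2(-0.42576, 0.85915) = -26.361° → normalised to [0°, 360°): 333.639°.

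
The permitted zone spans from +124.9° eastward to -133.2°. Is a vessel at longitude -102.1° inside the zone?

Band width going east from +124.9° to -133.2°: ((-133.2 − 124.9) mod 360) = 101.9°.
Offset of -102.1° east of the west edge: ((-102.1 − 124.9) mod 360) = 133.0°.
133.0° > 101.9° ⇒ outside.

No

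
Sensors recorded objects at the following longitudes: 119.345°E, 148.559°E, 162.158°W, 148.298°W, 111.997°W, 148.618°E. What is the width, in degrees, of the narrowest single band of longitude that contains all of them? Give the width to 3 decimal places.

Sort the longitudes: -162.158°, -148.298°, -111.997°, +119.345°, +148.559°, +148.618°.
Eastward gaps between consecutive values (wrapping around): 13.860°, 36.301°, 231.342°, 29.214°, 0.059°, 49.224°.
Largest gap = 231.342° ⇒ minimal covering band is its complement: 360° − 231.342° = 128.658°.
Band runs from +119.345° eastward to -111.997°, crossing the antimeridian.

128.658°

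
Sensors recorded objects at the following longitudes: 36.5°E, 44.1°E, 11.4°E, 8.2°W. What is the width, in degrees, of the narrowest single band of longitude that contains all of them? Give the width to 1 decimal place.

52.3°

Sort the longitudes: -8.2°, +11.4°, +36.5°, +44.1°.
Eastward gaps between consecutive values (wrapping around): 19.6°, 25.1°, 7.6°, 307.7°.
Largest gap = 307.7° ⇒ minimal covering band is its complement: 360° − 307.7° = 52.3°.
Band runs from -8.2° eastward to +44.1°.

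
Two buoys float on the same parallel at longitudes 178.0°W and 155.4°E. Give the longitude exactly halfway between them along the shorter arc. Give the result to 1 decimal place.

168.7°E

Signed shortest Δλ from -178.0° to +155.4° is -26.6°.
Midpoint longitude = -178.0° + (-26.6°)/2 = -178.0° − 13.3° = -191.3°.
Normalise into (−180°, 180°]: +168.7°.
(The naïve average (-178.0 + +155.4)/2 = -11.3° is on the wrong side of the globe.)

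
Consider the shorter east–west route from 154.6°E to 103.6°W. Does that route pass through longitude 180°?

Naïve |-103.6 − 154.6| = 258.2° > 180°, so the shorter arc goes the other way round — across 180°.
Signed shortest Δλ = ((-103.6 − 154.6 + 180) mod 360) − 180 = 101.8°.
Going east by 101.8° from +154.6° passes through 180° before reaching -103.6°.

Yes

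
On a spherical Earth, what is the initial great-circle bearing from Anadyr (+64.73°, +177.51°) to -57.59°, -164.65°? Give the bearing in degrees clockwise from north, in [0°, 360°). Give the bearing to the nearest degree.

Δλ = -164.65 − 177.51 = -342.16°; wrapped into (−180°, 180°]: 17.84°.
θ = atan2( sin Δλ · cos φ₂ , cos φ₁ · sin φ₂ − sin φ₁ · cos φ₂ · cos Δλ )
  = atan2(0.16420, -0.82177) = 168.700° → normalised to [0°, 360°): 168.700°.

169°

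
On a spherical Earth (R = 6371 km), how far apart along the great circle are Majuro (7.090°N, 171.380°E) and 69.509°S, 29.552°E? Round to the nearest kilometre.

12551 km

Δλ = 29.552 − 171.380 = -141.828°.
Δφ = -69.509 − 7.090 = -76.599°.
a = sin²(Δφ/2) + cos φ₁ · cos φ₂ · sin²(Δλ/2) = 0.694359.
c = 2·atan2(√a, √(1−a)) = 1.97004 rad → d = 6371·c ≈ 12551.10 km.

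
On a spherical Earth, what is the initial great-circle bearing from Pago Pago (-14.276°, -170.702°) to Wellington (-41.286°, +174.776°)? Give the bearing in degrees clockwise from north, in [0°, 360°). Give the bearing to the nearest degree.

202°

Δλ = 174.776 − -170.702 = 345.478°; wrapped into (−180°, 180°]: -14.522°.
θ = atan2( sin Δλ · cos φ₂ , cos φ₁ · sin φ₂ − sin φ₁ · cos φ₂ · cos Δλ )
  = atan2(-0.18842, -0.46007) = -157.728° → normalised to [0°, 360°): 202.272°.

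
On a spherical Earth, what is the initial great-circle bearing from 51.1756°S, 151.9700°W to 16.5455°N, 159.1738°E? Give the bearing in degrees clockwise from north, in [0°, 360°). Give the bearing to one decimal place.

312.9°

Δλ = 159.1738 − -151.9700 = 311.1438°; wrapped into (−180°, 180°]: -48.8562°.
θ = atan2( sin Δλ · cos φ₂ , cos φ₁ · sin φ₂ − sin φ₁ · cos φ₂ · cos Δλ )
  = atan2(-0.72188, 0.66990) = -47.139° → normalised to [0°, 360°): 312.861°.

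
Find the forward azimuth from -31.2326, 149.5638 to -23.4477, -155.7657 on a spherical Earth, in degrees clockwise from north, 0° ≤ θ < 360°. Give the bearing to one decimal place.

Δλ = -155.7657 − 149.5638 = -305.3295°; wrapped into (−180°, 180°]: 54.6705°.
θ = atan2( sin Δλ · cos φ₂ , cos φ₁ · sin φ₂ − sin φ₁ · cos φ₂ · cos Δλ )
  = atan2(0.74847, -0.06516) = 94.975° → normalised to [0°, 360°): 94.975°.

95.0°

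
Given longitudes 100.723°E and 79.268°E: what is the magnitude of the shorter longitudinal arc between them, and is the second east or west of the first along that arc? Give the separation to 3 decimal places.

21.455° west

Raw difference: 79.268 − 100.723 = -21.455°.
Normalise into (−180°, 180°]: -21.455° stays -21.455°.
Negative ⇒ the second point lies to the west; separation 21.455°.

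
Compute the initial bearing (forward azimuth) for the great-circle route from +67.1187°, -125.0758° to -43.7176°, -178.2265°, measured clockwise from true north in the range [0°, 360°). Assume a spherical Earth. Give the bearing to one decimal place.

Δλ = -178.2265 − -125.0758 = -53.1507°.
θ = atan2( sin Δλ · cos φ₂ , cos φ₁ · sin φ₂ − sin φ₁ · cos φ₂ · cos Δλ )
  = atan2(-0.57836, -0.66806) = -139.116° → normalised to [0°, 360°): 220.884°.

220.9°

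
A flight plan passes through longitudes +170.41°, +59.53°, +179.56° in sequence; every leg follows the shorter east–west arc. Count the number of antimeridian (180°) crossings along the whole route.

Leg 1: +170.41° → +59.53°, shortest Δλ = -110.88° (west) — does not cross 180°.
Leg 2: +59.53° → +179.56°, shortest Δλ = 120.03° (east) — does not cross 180°.
Total crossings: 0.

0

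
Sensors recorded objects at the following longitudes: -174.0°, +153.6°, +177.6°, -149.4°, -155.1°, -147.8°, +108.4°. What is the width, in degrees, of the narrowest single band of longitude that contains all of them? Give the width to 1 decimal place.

Sort the longitudes: -174.0°, -155.1°, -149.4°, -147.8°, +108.4°, +153.6°, +177.6°.
Eastward gaps between consecutive values (wrapping around): 18.9°, 5.7°, 1.6°, 256.2°, 45.2°, 24.0°, 8.4°.
Largest gap = 256.2° ⇒ minimal covering band is its complement: 360° − 256.2° = 103.8°.
Band runs from +108.4° eastward to -147.8°, crossing the antimeridian.

103.8°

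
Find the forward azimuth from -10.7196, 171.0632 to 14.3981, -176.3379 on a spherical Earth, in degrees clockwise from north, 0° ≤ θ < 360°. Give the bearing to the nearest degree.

Δλ = -176.3379 − 171.0632 = -347.4011°; wrapped into (−180°, 180°]: 12.5989°.
θ = atan2( sin Δλ · cos φ₂ , cos φ₁ · sin φ₂ − sin φ₁ · cos φ₂ · cos Δλ )
  = atan2(0.21127, 0.42014) = 26.696° → normalised to [0°, 360°): 26.696°.

27°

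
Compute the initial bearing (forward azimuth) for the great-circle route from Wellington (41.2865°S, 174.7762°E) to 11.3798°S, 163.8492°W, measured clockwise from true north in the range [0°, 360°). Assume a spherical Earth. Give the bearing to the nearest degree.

38°

Δλ = -163.8492 − 174.7762 = -338.6254°; wrapped into (−180°, 180°]: 21.3746°.
θ = atan2( sin Δλ · cos φ₂ , cos φ₁ · sin φ₂ − sin φ₁ · cos φ₂ · cos Δλ )
  = atan2(0.35730, 0.45410) = 38.197° → normalised to [0°, 360°): 38.197°.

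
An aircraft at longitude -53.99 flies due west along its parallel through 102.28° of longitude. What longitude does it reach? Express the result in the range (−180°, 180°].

Start at -53.99°; shift −102.28° → -156.27°.
-156.27° already lies in (−180°, 180°].

-156.27°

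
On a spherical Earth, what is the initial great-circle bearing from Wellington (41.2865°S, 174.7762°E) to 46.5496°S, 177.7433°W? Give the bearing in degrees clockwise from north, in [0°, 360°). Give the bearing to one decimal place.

136.9°

Δλ = -177.7433 − 174.7762 = -352.5195°; wrapped into (−180°, 180°]: 7.4805°.
θ = atan2( sin Δλ · cos φ₂ , cos φ₁ · sin φ₂ − sin φ₁ · cos φ₂ · cos Δλ )
  = atan2(0.08953, -0.09559) = 136.874° → normalised to [0°, 360°): 136.874°.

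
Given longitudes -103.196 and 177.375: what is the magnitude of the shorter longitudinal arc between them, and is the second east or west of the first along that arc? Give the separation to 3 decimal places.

79.429° west

Raw difference: 177.375 − -103.196 = 280.571°.
Normalise into (−180°, 180°]: 280.571° − 360° = -79.429°.
Negative ⇒ the second point lies to the west; separation 79.429°.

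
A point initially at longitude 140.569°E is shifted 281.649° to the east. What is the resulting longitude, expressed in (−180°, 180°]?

Start at +140.569°; shift +281.649° → +422.218°.
+422.218° lies outside (−180°, 180°]; subtract 360° → +62.218°.

62.218°E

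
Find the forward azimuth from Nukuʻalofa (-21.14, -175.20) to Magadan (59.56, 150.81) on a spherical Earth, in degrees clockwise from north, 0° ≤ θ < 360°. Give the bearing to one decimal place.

Δλ = 150.81 − -175.20 = 326.01°; wrapped into (−180°, 180°]: -33.99°.
θ = atan2( sin Δλ · cos φ₂ , cos φ₁ · sin φ₂ − sin φ₁ · cos φ₂ · cos Δλ )
  = atan2(-0.28323, 0.95564) = -16.509° → normalised to [0°, 360°): 343.491°.

343.5°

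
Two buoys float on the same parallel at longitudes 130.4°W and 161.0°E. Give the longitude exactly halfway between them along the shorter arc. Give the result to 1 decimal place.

Signed shortest Δλ from -130.4° to +161.0° is -68.6°.
Midpoint longitude = -130.4° + (-68.6°)/2 = -130.4° − 34.3° = -164.7°.
(The naïve average (-130.4 + +161.0)/2 = 15.3° is on the wrong side of the globe.)

164.7°W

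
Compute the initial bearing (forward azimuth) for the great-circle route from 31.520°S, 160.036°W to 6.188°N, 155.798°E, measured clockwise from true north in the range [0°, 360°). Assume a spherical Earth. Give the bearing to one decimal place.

Δλ = 155.798 − -160.036 = 315.834°; wrapped into (−180°, 180°]: -44.166°.
θ = atan2( sin Δλ · cos φ₂ , cos φ₁ · sin φ₂ − sin φ₁ · cos φ₂ · cos Δλ )
  = atan2(-0.69268, 0.46472) = -56.142° → normalised to [0°, 360°): 303.858°.

303.9°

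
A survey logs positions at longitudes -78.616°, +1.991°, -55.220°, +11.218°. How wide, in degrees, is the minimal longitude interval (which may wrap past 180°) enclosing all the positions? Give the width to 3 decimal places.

Sort the longitudes: -78.616°, -55.220°, +1.991°, +11.218°.
Eastward gaps between consecutive values (wrapping around): 23.396°, 57.211°, 9.227°, 270.166°.
Largest gap = 270.166° ⇒ minimal covering band is its complement: 360° − 270.166° = 89.834°.
Band runs from -78.616° eastward to +11.218°.

89.834°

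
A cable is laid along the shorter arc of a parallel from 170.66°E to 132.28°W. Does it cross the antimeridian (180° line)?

Yes

Naïve |-132.28 − 170.66| = 302.94° > 180°, so the shorter arc goes the other way round — across 180°.
Signed shortest Δλ = ((-132.28 − 170.66 + 180) mod 360) − 180 = 57.06°.
Going east by 57.06° from +170.66° passes through 180° before reaching -132.28°.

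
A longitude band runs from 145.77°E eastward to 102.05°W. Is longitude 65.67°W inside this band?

No

Band width going east from +145.77° to -102.05°: ((-102.05 − 145.77) mod 360) = 112.18°.
Offset of -65.67° east of the west edge: ((-65.67 − 145.77) mod 360) = 148.56°.
148.56° > 112.18° ⇒ outside.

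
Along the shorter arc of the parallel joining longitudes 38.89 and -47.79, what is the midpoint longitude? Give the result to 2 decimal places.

Signed shortest Δλ from +38.89° to -47.79° is -86.68°.
Midpoint longitude = +38.89° + (-86.68°)/2 = +38.89° − 43.34° = -4.45°.

-4.45°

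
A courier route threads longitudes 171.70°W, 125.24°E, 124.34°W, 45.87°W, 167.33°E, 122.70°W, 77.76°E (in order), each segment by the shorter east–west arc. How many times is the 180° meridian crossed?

Leg 1: -171.70° → +125.24°, shortest Δλ = -63.06° (west) — crosses 180°.
Leg 2: +125.24° → -124.34°, shortest Δλ = 110.42° (east) — crosses 180°.
Leg 3: -124.34° → -45.87°, shortest Δλ = 78.47° (east) — does not cross 180°.
Leg 4: -45.87° → +167.33°, shortest Δλ = -146.8° (west) — crosses 180°.
Leg 5: +167.33° → -122.70°, shortest Δλ = 69.97° (east) — crosses 180°.
Leg 6: -122.70° → +77.76°, shortest Δλ = -159.54° (west) — crosses 180°.
Total crossings: 5.

5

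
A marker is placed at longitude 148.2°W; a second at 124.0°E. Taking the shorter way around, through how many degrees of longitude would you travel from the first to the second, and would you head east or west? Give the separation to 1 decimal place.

Raw difference: 124.0 − -148.2 = 272.2°.
Normalise into (−180°, 180°]: 272.2° − 360° = -87.8°.
Negative ⇒ the second point lies to the west; separation 87.8°.

87.8° west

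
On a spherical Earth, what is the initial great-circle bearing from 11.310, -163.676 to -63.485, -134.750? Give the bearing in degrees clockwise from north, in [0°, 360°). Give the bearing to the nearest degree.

Δλ = -134.750 − -163.676 = 28.926°.
θ = atan2( sin Δλ · cos φ₂ , cos φ₁ · sin φ₂ − sin φ₁ · cos φ₂ · cos Δλ )
  = atan2(0.21593, -0.95407) = 167.247° → normalised to [0°, 360°): 167.247°.

167°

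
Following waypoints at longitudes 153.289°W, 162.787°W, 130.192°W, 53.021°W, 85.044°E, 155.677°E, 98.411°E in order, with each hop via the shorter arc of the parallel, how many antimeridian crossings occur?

0

Leg 1: -153.289° → -162.787°, shortest Δλ = -9.498° (west) — does not cross 180°.
Leg 2: -162.787° → -130.192°, shortest Δλ = 32.595° (east) — does not cross 180°.
Leg 3: -130.192° → -53.021°, shortest Δλ = 77.171° (east) — does not cross 180°.
Leg 4: -53.021° → +85.044°, shortest Δλ = 138.065° (east) — does not cross 180°.
Leg 5: +85.044° → +155.677°, shortest Δλ = 70.633° (east) — does not cross 180°.
Leg 6: +155.677° → +98.411°, shortest Δλ = -57.266° (west) — does not cross 180°.
Total crossings: 0.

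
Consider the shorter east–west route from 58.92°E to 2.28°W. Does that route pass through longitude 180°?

Signed shortest Δλ = ((-2.28 − 58.92 + 180) mod 360) − 180 = -61.2°.
Going west by 61.2° from +58.92° reaches -2.28° without touching 180°.

No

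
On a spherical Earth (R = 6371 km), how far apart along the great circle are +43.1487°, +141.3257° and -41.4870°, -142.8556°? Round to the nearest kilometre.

12077 km

Δλ = -142.8556 − 141.3257 = -284.1813°; wrapped into (−180°, 180°]: 75.8187°.
Δφ = -41.4870 − 43.1487 = -84.6357°.
a = sin²(Δφ/2) + cos φ₁ · cos φ₂ · sin²(Δλ/2) = 0.659575.
c = 2·atan2(√a, √(1−a)) = 1.89563 rad → d = 6371·c ≈ 12077.05 km.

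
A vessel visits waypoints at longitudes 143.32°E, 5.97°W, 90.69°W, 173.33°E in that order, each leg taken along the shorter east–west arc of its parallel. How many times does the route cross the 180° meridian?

1

Leg 1: +143.32° → -5.97°, shortest Δλ = -149.29° (west) — does not cross 180°.
Leg 2: -5.97° → -90.69°, shortest Δλ = -84.72° (west) — does not cross 180°.
Leg 3: -90.69° → +173.33°, shortest Δλ = -95.98° (west) — crosses 180°.
Total crossings: 1.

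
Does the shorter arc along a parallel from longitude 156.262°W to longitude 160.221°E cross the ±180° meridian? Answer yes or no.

Yes

Naïve |160.221 − -156.262| = 316.483° > 180°, so the shorter arc goes the other way round — across 180°.
Signed shortest Δλ = ((160.221 − -156.262 + 180) mod 360) − 180 = -43.517°.
Going west by 43.517° from -156.262° passes through 180° before reaching +160.221°.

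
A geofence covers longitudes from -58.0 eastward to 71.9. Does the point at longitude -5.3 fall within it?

Yes

Band width going east from -58.0° to +71.9°: ((71.9 − -58.0) mod 360) = 129.9°.
Offset of -5.3° east of the west edge: ((-5.3 − -58.0) mod 360) = 52.7°.
52.7° ≤ 129.9° ⇒ inside.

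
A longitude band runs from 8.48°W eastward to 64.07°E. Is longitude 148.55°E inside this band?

No

Band width going east from -8.48° to +64.07°: ((64.07 − -8.48) mod 360) = 72.55°.
Offset of +148.55° east of the west edge: ((148.55 − -8.48) mod 360) = 157.03°.
157.03° > 72.55° ⇒ outside.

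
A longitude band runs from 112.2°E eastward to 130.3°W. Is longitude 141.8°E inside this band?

Yes

Band width going east from +112.2° to -130.3°: ((-130.3 − 112.2) mod 360) = 117.5°.
Offset of +141.8° east of the west edge: ((141.8 − 112.2) mod 360) = 29.6°.
29.6° ≤ 117.5° ⇒ inside.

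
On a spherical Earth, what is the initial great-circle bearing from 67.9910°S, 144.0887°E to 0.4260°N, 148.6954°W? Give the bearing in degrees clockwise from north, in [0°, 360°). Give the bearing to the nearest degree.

69°

Δλ = -148.6954 − 144.0887 = -292.7841°; wrapped into (−180°, 180°]: 67.2159°.
θ = atan2( sin Δλ · cos φ₂ , cos φ₁ · sin φ₂ − sin φ₁ · cos φ₂ · cos Δλ )
  = atan2(0.92195, 0.36181) = 68.573° → normalised to [0°, 360°): 68.573°.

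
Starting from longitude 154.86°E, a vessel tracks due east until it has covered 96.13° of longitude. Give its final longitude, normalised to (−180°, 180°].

Start at +154.86°; shift +96.13° → +250.99°.
+250.99° lies outside (−180°, 180°]; subtract 360° → -109.01°.

109.01°W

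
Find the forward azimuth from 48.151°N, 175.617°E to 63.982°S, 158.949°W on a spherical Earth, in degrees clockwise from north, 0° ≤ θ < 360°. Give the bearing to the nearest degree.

Δλ = -158.949 − 175.617 = -334.566°; wrapped into (−180°, 180°]: 25.434°.
θ = atan2( sin Δλ · cos φ₂ , cos φ₁ · sin φ₂ − sin φ₁ · cos φ₂ · cos Δλ )
  = atan2(0.18839, -0.89464) = 168.109° → normalised to [0°, 360°): 168.109°.

168°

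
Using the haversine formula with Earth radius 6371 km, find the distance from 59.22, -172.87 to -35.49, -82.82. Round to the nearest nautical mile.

Δλ = -82.82 − -172.87 = 90.05°.
Δφ = -35.49 − 59.22 = -94.71°.
a = sin²(Δφ/2) + cos φ₁ · cos φ₂ · sin²(Δλ/2) = 0.749573.
c = 2·atan2(√a, √(1−a)) = 2.09341 rad → d = 6371·c ≈ 13337.11 km ≈ 7201.46 nmi.

7201 nmi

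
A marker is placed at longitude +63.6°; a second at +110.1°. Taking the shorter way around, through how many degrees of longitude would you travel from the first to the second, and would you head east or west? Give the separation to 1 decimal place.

Raw difference: 110.1 − 63.6 = 46.5°.
Normalise into (−180°, 180°]: 46.5° stays 46.5°.
Positive ⇒ the second point lies to the east; separation 46.5°.

46.5° east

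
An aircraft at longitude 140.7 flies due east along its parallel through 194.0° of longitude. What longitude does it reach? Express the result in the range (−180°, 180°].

Start at +140.7°; shift +194.0° → +334.7°.
+334.7° lies outside (−180°, 180°]; subtract 360° → -25.3°.

-25.3°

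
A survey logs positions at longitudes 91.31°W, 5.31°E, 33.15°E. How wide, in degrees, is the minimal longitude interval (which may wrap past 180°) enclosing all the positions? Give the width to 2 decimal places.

Sort the longitudes: -91.31°, +5.31°, +33.15°.
Eastward gaps between consecutive values (wrapping around): 96.62°, 27.84°, 235.54°.
Largest gap = 235.54° ⇒ minimal covering band is its complement: 360° − 235.54° = 124.46°.
Band runs from -91.31° eastward to +33.15°.

124.46°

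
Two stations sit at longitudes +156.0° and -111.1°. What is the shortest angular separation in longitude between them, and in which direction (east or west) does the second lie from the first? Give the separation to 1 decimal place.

Raw difference: -111.1 − 156.0 = -267.1°.
Normalise into (−180°, 180°]: -267.1° + 360° = 92.9°.
Positive ⇒ the second point lies to the east; separation 92.9°.

92.9° east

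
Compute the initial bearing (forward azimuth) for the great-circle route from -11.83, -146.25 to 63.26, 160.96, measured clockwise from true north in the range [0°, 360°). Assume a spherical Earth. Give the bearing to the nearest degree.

339°

Δλ = 160.96 − -146.25 = 307.21°; wrapped into (−180°, 180°]: -52.79°.
θ = atan2( sin Δλ · cos φ₂ , cos φ₁ · sin φ₂ − sin φ₁ · cos φ₂ · cos Δλ )
  = atan2(-0.35835, 0.92987) = -21.075° → normalised to [0°, 360°): 338.925°.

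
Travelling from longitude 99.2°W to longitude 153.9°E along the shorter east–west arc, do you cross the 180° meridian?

Yes

Naïve |153.9 − -99.2| = 253.1° > 180°, so the shorter arc goes the other way round — across 180°.
Signed shortest Δλ = ((153.9 − -99.2 + 180) mod 360) − 180 = -106.9°.
Going west by 106.9° from -99.2° passes through 180° before reaching +153.9°.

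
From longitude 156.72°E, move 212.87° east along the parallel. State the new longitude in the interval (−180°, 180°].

Start at +156.72°; shift +212.87° → +369.59°.
+369.59° lies outside (−180°, 180°]; subtract 360° → +9.59°.

9.59°E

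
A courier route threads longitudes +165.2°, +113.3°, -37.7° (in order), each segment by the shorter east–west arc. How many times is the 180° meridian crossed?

0

Leg 1: +165.2° → +113.3°, shortest Δλ = -51.9° (west) — does not cross 180°.
Leg 2: +113.3° → -37.7°, shortest Δλ = -151.0° (west) — does not cross 180°.
Total crossings: 0.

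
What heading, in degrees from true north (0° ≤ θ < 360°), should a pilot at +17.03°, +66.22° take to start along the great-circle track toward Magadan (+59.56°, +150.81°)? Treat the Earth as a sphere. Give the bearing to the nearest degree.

Δλ = 150.81 − 66.22 = 84.59°.
θ = atan2( sin Δλ · cos φ₂ , cos φ₁ · sin φ₂ − sin φ₁ · cos φ₂ · cos Δλ )
  = atan2(0.50438, 0.81037) = 31.898° → normalised to [0°, 360°): 31.898°.

32°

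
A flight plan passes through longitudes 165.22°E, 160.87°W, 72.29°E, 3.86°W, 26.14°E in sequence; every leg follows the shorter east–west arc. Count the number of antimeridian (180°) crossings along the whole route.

Leg 1: +165.22° → -160.87°, shortest Δλ = 33.91° (east) — crosses 180°.
Leg 2: -160.87° → +72.29°, shortest Δλ = -126.84° (west) — crosses 180°.
Leg 3: +72.29° → -3.86°, shortest Δλ = -76.15° (west) — does not cross 180°.
Leg 4: -3.86° → +26.14°, shortest Δλ = 30.0° (east) — does not cross 180°.
Total crossings: 2.

2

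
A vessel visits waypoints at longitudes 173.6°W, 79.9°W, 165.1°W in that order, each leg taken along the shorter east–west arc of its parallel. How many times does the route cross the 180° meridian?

Leg 1: -173.6° → -79.9°, shortest Δλ = 93.7° (east) — does not cross 180°.
Leg 2: -79.9° → -165.1°, shortest Δλ = -85.2° (west) — does not cross 180°.
Total crossings: 0.

0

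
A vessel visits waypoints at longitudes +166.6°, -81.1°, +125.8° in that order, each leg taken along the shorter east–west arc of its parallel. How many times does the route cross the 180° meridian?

2

Leg 1: +166.6° → -81.1°, shortest Δλ = 112.3° (east) — crosses 180°.
Leg 2: -81.1° → +125.8°, shortest Δλ = -153.1° (west) — crosses 180°.
Total crossings: 2.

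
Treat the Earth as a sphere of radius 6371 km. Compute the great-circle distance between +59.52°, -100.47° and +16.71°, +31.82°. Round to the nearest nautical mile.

Δλ = 31.82 − -100.47 = 132.29°.
Δφ = 16.71 − 59.52 = -42.81°.
a = sin²(Δφ/2) + cos φ₁ · cos φ₂ · sin²(Δλ/2) = 0.539553.
c = 2·atan2(√a, √(1−a)) = 1.64998 rad → d = 6371·c ≈ 10512.05 km ≈ 5676.05 nmi.

5676 nmi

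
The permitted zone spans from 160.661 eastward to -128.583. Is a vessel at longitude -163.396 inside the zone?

Band width going east from +160.661° to -128.583°: ((-128.583 − 160.661) mod 360) = 70.756°.
Offset of -163.396° east of the west edge: ((-163.396 − 160.661) mod 360) = 35.943°.
35.943° ≤ 70.756° ⇒ inside.

Yes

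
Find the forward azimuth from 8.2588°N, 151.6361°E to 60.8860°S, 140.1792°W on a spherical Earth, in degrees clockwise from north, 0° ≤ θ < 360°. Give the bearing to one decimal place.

153.1°

Δλ = -140.1792 − 151.6361 = -291.8153°; wrapped into (−180°, 180°]: 68.1847°.
θ = atan2( sin Δλ · cos φ₂ , cos φ₁ · sin φ₂ − sin φ₁ · cos φ₂ · cos Δλ )
  = atan2(0.45171, -0.89057) = 153.105° → normalised to [0°, 360°): 153.105°.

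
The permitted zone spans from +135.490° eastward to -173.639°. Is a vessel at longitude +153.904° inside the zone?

Yes

Band width going east from +135.490° to -173.639°: ((-173.639 − 135.490) mod 360) = 50.871°.
Offset of +153.904° east of the west edge: ((153.904 − 135.490) mod 360) = 18.414°.
18.414° ≤ 50.871° ⇒ inside.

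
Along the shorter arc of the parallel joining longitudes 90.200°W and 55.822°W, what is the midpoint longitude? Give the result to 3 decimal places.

73.011°W

Signed shortest Δλ from -90.200° to -55.822° is +34.378°.
Midpoint longitude = -90.200° + (+34.378°)/2 = -90.200° + 17.189° = -73.011°.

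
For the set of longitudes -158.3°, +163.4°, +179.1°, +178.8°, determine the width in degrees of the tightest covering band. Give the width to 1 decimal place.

38.3°

Sort the longitudes: -158.3°, +163.4°, +178.8°, +179.1°.
Eastward gaps between consecutive values (wrapping around): 321.7°, 15.4°, 0.3°, 22.6°.
Largest gap = 321.7° ⇒ minimal covering band is its complement: 360° − 321.7° = 38.3°.
Band runs from +163.4° eastward to -158.3°, crossing the antimeridian.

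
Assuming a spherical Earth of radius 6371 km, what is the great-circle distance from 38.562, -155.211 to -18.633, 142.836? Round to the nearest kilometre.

Δλ = 142.836 − -155.211 = 298.047°; wrapped into (−180°, 180°]: -61.953°.
Δφ = -18.633 − 38.562 = -57.195°.
a = sin²(Δφ/2) + cos φ₁ · cos φ₂ · sin²(Δλ/2) = 0.425388.
c = 2·atan2(√a, √(1−a)) = 1.42101 rad → d = 6371·c ≈ 9053.27 km.

9053 km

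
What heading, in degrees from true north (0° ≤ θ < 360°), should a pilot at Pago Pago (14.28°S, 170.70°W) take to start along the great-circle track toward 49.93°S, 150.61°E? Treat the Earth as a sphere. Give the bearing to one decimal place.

213.1°

Δλ = 150.61 − -170.70 = 321.31°; wrapped into (−180°, 180°]: -38.69°.
θ = atan2( sin Δλ · cos φ₂ , cos φ₁ · sin φ₂ − sin φ₁ · cos φ₂ · cos Δλ )
  = atan2(-0.40240, -0.61768) = -146.917° → normalised to [0°, 360°): 213.083°.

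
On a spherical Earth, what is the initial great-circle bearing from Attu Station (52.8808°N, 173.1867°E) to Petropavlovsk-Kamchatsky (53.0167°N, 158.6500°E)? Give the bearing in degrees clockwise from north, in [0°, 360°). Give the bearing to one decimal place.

276.7°

Δλ = 158.6500 − 173.1867 = -14.5367°.
θ = atan2( sin Δλ · cos φ₂ , cos φ₁ · sin φ₂ − sin φ₁ · cos φ₂ · cos Δλ )
  = atan2(-0.15100, 0.01773) = -83.304° → normalised to [0°, 360°): 276.696°.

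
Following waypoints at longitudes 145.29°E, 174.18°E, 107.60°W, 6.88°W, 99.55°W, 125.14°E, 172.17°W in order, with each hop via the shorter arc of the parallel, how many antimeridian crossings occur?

Leg 1: +145.29° → +174.18°, shortest Δλ = 28.89° (east) — does not cross 180°.
Leg 2: +174.18° → -107.60°, shortest Δλ = 78.22° (east) — crosses 180°.
Leg 3: -107.60° → -6.88°, shortest Δλ = 100.72° (east) — does not cross 180°.
Leg 4: -6.88° → -99.55°, shortest Δλ = -92.67° (west) — does not cross 180°.
Leg 5: -99.55° → +125.14°, shortest Δλ = -135.31° (west) — crosses 180°.
Leg 6: +125.14° → -172.17°, shortest Δλ = 62.69° (east) — crosses 180°.
Total crossings: 3.

3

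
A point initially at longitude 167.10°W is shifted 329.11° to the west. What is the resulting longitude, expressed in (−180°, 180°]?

Start at -167.10°; shift −329.11° → -496.21°.
-496.21° lies outside (−180°, 180°]; add 360° → -136.21°.

136.21°W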